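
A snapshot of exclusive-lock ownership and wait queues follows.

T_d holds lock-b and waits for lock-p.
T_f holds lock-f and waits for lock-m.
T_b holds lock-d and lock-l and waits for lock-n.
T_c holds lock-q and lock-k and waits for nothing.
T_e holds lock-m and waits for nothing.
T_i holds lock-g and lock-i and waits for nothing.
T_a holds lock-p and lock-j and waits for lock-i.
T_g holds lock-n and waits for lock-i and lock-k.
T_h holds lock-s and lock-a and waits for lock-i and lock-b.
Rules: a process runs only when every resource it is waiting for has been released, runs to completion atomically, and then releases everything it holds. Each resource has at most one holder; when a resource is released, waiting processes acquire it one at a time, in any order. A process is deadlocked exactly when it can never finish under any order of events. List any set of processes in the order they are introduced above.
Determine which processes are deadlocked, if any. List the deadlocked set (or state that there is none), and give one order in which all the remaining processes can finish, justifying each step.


No process is deadlocked.
Key observation: the wait relation is loop-free; peeling off processes with no waits unwinds the whole state.
A valid finishing order for the others: T_i, T_a, T_e, T_d, T_f, T_c, T_g, T_b, T_h.
Verifying each step:
  T_i: no waits; runs immediately, freeing lock-g and lock-i
  T_a: everything it awaited (lock-i) is free; runs, freeing lock-p and lock-j
  T_e: no waits; runs immediately, freeing lock-m
  T_d: everything it awaited (lock-p) is free; runs, freeing lock-b
  T_f: everything it awaited (lock-m) is free; runs, freeing lock-f
  T_c: no waits; runs immediately, freeing lock-q and lock-k
  T_g: everything it awaited (lock-i and lock-k) is free; runs, freeing lock-n
  T_b: everything it awaited (lock-n) is free; runs, freeing lock-d and lock-l
  T_h: everything it awaited (lock-i and lock-b) is free; runs, freeing lock-s and lock-a


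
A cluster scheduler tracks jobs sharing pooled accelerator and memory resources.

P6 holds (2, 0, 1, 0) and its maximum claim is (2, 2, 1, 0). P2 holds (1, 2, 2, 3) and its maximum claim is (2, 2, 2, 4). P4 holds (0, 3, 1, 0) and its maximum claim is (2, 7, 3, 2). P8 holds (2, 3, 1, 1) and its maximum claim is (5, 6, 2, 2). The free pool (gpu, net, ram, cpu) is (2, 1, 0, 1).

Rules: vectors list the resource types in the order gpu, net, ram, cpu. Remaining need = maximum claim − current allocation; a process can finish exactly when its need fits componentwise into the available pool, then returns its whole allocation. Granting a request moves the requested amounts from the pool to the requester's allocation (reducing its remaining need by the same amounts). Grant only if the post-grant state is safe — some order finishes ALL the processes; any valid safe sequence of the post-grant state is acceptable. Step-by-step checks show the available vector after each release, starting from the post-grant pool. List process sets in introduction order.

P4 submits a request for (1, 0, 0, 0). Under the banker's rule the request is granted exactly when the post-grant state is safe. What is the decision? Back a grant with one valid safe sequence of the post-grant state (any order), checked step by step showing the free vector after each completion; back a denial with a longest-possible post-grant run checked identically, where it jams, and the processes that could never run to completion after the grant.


GRANT. The post-grant state is safe; one safe sequence: P2, P6, P8, P4.
Key observation: post-grant, (1, 1, 0, 1) remains, and an order beginning with P2 completes everyone.
Check on the post-grant state, step by step:
  pool = (1, 1, 0, 1)
  run P2 (needs (1, 0, 0, 1), free (1, 1, 0, 1)); after release of (1, 2, 2, 3) the pool is (2, 3, 2, 4)
  run P6 (needs (0, 2, 0, 0), free (2, 3, 2, 4)); after release of (2, 0, 1, 0) the pool is (4, 3, 3, 4)
  run P8 (needs (3, 3, 1, 1), free (4, 3, 3, 4)); after release of (2, 3, 1, 1) the pool is (6, 6, 4, 5)
  run P4 (needs (1, 4, 2, 2), free (6, 6, 4, 5)); after release of (1, 3, 1, 0) the pool is (7, 9, 5, 5)


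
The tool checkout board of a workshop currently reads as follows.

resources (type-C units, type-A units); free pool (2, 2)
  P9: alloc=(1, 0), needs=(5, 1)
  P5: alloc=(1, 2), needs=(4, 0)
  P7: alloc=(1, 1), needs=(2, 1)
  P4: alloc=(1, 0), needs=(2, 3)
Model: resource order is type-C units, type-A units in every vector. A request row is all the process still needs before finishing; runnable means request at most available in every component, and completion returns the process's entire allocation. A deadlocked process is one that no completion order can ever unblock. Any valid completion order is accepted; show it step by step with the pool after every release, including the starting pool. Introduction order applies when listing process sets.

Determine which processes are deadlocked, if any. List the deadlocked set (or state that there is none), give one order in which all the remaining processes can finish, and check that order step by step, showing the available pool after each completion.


Nothing here is deadlocked.
Key observation: P7 can run right away; the returned allocation unlocks the remaining processes in turn.
The rest can finish in the order P7, P4, P5, P9. Step-by-step check:
  pool = (2, 2)
  P7: need (2, 1) fits (2, 2); releases (1, 1), pool now (3, 3)
  P4: need (2, 3) fits (3, 3); releases (1, 0), pool now (4, 3)
  P5: need (4, 0) fits (4, 3); releases (1, 2), pool now (5, 5)
  P9: need (5, 1) fits (5, 5); releases (1, 0), pool now (6, 5)


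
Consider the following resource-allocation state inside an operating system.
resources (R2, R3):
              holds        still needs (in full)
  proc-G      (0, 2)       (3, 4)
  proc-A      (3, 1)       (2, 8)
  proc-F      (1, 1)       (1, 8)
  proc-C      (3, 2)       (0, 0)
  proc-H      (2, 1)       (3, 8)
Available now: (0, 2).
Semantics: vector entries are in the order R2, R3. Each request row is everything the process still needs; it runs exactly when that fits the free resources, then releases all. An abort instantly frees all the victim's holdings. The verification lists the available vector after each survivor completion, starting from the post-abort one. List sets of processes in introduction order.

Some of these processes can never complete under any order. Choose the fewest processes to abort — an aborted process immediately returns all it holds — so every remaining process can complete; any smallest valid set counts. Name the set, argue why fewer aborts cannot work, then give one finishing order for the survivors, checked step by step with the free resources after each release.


Abort proc-A and proc-H.
Key observation: the deadlocked proc-F becomes finishable only because proc-A and proc-H released (5, 2); it completes at step 3 below.
Minimality, checking each single-abort alternative: proc-G alone leaves proc-A blocked (short on R3); proc-A alone leaves proc-F blocked (short on R3); proc-F alone leaves proc-A blocked (short on R3); proc-C alone leaves proc-A blocked (short on R3); proc-H alone leaves proc-A blocked (short on R3).
One survivor order: proc-C, proc-G, proc-F. Step-by-step check (post-abort pool first):
  pool = (5, 4)
  proc-C: need (0, 0) fits (5, 4); releases (3, 2), pool now (8, 6)
  proc-G: need (3, 4) fits (8, 6); releases (0, 2), pool now (8, 8)
  proc-F: need (1, 8) fits (8, 8); releases (1, 1), pool now (9, 9)


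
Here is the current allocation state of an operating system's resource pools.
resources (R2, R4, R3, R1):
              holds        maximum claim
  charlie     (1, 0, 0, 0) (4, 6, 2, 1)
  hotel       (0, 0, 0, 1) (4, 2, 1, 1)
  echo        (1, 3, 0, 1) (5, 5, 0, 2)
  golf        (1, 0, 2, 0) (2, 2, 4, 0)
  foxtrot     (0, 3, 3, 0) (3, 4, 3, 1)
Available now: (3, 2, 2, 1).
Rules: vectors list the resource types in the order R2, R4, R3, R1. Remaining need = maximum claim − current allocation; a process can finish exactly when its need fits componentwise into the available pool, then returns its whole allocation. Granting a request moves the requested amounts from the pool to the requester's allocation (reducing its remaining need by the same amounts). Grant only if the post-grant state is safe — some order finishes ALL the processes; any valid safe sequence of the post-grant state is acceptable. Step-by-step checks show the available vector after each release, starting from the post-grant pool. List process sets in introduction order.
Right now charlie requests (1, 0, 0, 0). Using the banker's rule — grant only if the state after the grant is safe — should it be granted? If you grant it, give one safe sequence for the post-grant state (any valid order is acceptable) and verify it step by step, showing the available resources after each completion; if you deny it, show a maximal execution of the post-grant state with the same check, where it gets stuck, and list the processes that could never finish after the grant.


DENY. Granting would leave the state unsafe.
Key observation: after golf, foxtrot the pool peaks at (3, 5, 7, 1), and each blocked process is short somewhere: charlie on R4; hotel on R2; echo on R2.
After a pretend grant, a maximal execution: golf, foxtrot — then nothing else fits. Walking it through:
  pool = (2, 2, 2, 1)
  run golf (needs (1, 2, 2, 0), free (2, 2, 2, 1)); after release of (1, 0, 2, 0) the pool is (3, 2, 4, 1)
  run foxtrot (needs (3, 1, 0, 1), free (3, 2, 4, 1)); after release of (0, 3, 3, 0) the pool is (3, 5, 7, 1)
  blocked: charlie wants (2, 6, 2, 1), pool (3, 5, 7, 1) — not enough R4
  blocked: hotel wants (4, 2, 1, 0), pool (3, 5, 7, 1) — not enough R2
  blocked: echo wants (4, 2, 0, 1), pool (3, 5, 7, 1) — not enough R2
Processes that could never finish after the grant: charlie, hotel and echo.


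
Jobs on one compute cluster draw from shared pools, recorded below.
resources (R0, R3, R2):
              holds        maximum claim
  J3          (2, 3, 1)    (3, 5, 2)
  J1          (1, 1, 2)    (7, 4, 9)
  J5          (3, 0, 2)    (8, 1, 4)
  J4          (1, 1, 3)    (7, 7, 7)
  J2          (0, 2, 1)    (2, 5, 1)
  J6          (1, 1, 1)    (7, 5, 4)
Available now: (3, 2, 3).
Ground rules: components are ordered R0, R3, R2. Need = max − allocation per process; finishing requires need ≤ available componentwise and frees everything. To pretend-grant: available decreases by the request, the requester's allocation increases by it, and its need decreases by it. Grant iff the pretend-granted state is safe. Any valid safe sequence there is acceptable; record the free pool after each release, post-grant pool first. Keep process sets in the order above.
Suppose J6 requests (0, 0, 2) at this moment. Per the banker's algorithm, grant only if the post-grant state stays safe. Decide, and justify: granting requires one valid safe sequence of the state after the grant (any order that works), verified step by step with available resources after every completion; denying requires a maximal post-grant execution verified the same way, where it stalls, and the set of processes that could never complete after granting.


GRANT. The post-grant state is safe; one safe sequence: J3, J5, J6, J2, J4, J1.
Key observation: even at the reduced pool (3, 2, 1), J3 fits immediately, so safety survives the grant.
Verifying the post-grant state step by step:
  pool = (3, 2, 1)
  J3: need (1, 2, 1) fits (3, 2, 1); releases (2, 3, 1), pool now (5, 5, 2)
  J5: need (5, 1, 2) fits (5, 5, 2); releases (3, 0, 2), pool now (8, 5, 4)
  J6: need (6, 4, 1) fits (8, 5, 4); releases (1, 1, 3), pool now (9, 6, 7)
  J2: need (2, 3, 0) fits (9, 6, 7); releases (0, 2, 1), pool now (9, 8, 8)
  J4: need (6, 6, 4) fits (9, 8, 8); releases (1, 1, 3), pool now (10, 9, 11)
  J1: need (6, 3, 7) fits (10, 9, 11); releases (1, 1, 2), pool now (11, 10, 13)


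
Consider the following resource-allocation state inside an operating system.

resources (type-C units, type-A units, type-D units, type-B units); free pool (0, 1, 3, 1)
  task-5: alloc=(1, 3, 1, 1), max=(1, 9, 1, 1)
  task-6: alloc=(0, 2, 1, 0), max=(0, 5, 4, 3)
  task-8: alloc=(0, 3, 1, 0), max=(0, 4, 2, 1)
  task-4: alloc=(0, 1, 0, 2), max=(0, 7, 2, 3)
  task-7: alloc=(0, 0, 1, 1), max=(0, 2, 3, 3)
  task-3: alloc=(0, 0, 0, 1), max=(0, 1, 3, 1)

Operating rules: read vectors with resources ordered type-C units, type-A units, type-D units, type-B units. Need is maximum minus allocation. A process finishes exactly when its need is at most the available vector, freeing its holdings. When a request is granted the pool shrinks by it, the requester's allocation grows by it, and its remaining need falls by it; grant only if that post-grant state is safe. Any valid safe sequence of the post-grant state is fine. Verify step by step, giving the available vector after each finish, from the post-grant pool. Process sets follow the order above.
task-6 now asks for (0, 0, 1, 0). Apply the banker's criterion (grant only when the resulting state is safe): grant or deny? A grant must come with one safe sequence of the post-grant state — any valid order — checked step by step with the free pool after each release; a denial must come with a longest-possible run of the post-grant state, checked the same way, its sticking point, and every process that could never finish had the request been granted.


GRANT — the state after the grant stays safe, e.g. via task-8, task-3, task-7, task-6, task-4, task-5.
Key observation: even at the reduced pool (0, 1, 2, 1), task-8 fits immediately, so safety survives the grant.
Step-by-step check of the post-grant state:
  pool = (0, 1, 2, 1)
  task-8: need (0, 1, 1, 1) fits (0, 1, 2, 1); releases (0, 3, 1, 0), pool now (0, 4, 3, 1)
  task-3: need (0, 1, 3, 0) fits (0, 4, 3, 1); releases (0, 0, 0, 1), pool now (0, 4, 3, 2)
  task-7: need (0, 2, 2, 2) fits (0, 4, 3, 2); releases (0, 0, 1, 1), pool now (0, 4, 4, 3)
  task-6: need (0, 3, 2, 3) fits (0, 4, 4, 3); releases (0, 2, 2, 0), pool now (0, 6, 6, 3)
  task-4: need (0, 6, 2, 1) fits (0, 6, 6, 3); releases (0, 1, 0, 2), pool now (0, 7, 6, 5)
  task-5: need (0, 6, 0, 0) fits (0, 7, 6, 5); releases (1, 3, 1, 1), pool now (1, 10, 7, 6)


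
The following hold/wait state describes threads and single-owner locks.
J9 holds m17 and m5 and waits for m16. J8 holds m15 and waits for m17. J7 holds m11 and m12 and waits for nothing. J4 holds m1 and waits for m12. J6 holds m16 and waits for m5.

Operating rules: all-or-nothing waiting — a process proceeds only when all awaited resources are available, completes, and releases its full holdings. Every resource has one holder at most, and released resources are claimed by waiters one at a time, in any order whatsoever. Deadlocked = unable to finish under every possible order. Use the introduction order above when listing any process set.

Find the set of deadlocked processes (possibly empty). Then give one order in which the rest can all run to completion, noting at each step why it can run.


Deadlocked: J9, J8 and J6.
Key observation: the wait chain closes on itself along J9 -> J6 -> J9; J8 waits into the deadlock from upstream.
The rest can finish in the order J7, J4.
Walking it through:
  run J7 (it waits on nothing); releases m11 and m12
  run J4 (all its waits — m12 — are resolved); releases m1


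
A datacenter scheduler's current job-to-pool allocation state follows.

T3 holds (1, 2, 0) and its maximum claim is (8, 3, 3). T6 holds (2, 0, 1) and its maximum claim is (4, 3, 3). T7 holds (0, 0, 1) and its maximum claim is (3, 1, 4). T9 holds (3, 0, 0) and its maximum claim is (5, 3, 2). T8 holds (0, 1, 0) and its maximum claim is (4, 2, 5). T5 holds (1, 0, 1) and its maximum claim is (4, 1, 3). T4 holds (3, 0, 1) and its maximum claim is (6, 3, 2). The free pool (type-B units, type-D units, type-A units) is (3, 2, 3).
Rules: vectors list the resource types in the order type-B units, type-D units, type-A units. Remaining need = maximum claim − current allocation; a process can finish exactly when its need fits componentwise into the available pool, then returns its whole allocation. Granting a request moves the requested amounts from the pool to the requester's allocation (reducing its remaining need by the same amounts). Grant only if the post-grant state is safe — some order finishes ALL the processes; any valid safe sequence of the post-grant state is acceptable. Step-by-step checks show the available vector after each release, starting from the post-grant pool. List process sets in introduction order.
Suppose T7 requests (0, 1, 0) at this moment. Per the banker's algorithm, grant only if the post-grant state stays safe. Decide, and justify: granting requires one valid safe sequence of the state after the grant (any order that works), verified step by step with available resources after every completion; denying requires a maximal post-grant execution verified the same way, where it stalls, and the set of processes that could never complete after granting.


GRANT — the state after the grant stays safe, e.g. via T5, T7, T8, T4, T3, T6, T9.
Key observation: with (3, 1, 3) left after the transfer, T5 can run at once — the state stays safe.
Step-by-step check of the post-grant state:
  pool = (3, 1, 3)
  run T5 (needs (3, 1, 2), free (3, 1, 3)); after release of (1, 0, 1) the pool is (4, 1, 4)
  run T7 (needs (3, 0, 3), free (4, 1, 4)); after release of (0, 1, 1) the pool is (4, 2, 5)
  run T8 (needs (4, 1, 5), free (4, 2, 5)); after release of (0, 1, 0) the pool is (4, 3, 5)
  run T4 (needs (3, 3, 1), free (4, 3, 5)); after release of (3, 0, 1) the pool is (7, 3, 6)
  run T3 (needs (7, 1, 3), free (7, 3, 6)); after release of (1, 2, 0) the pool is (8, 5, 6)
  run T6 (needs (2, 3, 2), free (8, 5, 6)); after release of (2, 0, 1) the pool is (10, 5, 7)
  run T9 (needs (2, 3, 2), free (10, 5, 7)); after release of (3, 0, 0) the pool is (13, 5, 7)


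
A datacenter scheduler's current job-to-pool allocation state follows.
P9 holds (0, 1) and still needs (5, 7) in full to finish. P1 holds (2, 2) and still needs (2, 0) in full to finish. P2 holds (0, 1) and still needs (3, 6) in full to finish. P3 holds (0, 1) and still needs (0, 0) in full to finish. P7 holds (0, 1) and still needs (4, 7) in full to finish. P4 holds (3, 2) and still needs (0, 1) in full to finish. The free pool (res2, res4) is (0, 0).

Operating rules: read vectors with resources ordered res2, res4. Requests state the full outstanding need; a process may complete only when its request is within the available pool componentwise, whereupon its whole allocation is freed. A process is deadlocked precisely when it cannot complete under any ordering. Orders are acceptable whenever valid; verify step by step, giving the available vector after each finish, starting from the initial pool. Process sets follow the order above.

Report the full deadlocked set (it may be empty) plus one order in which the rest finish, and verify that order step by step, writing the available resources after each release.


The deadlocked set is P9, P2 and P7.
Key observation: res4 is the bottleneck — with P3, P4, P1 done the pool holds (5, 5), short of every remaining need.
One completion order for the rest: P3, P4, P1. Walking it through:
  pool = (0, 0)
  P3: need (0, 0) fits (0, 0); releases (0, 1), pool now (0, 1)
  P4: need (0, 1) fits (0, 1); releases (3, 2), pool now (3, 3)
  P1: need (2, 0) fits (3, 3); releases (2, 2), pool now (5, 5)
The blocked processes can never fit:
  P9 cannot run: need (5, 7) vs free (5, 5) (insufficient res4)
  P2 cannot run: need (3, 6) vs free (5, 5) (insufficient res4)
  P7 cannot run: need (4, 7) vs free (5, 5) (insufficient res4)


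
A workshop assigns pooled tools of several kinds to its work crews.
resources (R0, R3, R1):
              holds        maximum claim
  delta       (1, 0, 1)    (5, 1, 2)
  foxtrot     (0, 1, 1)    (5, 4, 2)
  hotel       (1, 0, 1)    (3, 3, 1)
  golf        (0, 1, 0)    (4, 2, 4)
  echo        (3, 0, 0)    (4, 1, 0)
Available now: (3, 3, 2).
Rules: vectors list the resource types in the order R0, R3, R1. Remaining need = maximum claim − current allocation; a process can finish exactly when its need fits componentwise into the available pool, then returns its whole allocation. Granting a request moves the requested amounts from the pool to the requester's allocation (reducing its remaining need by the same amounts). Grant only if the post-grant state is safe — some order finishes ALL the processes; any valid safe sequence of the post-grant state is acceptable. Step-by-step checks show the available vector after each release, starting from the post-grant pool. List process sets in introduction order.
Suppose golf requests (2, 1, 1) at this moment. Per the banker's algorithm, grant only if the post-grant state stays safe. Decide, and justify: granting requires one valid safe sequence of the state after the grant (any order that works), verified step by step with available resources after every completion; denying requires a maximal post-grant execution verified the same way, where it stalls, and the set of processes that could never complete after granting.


DENY. Granting would leave the state unsafe.
Key observation: after echo, delta the pool peaks at (5, 2, 2), and each blocked process is short somewhere: foxtrot on R3; hotel on R3; golf on R1.
On the post-grant state, echo, delta is a maximal run — nothing extends it. Walking it through:
  pool = (1, 2, 1)
  run echo (needs (1, 1, 0), free (1, 2, 1)); after release of (3, 0, 0) the pool is (4, 2, 1)
  run delta (needs (4, 1, 1), free (4, 2, 1)); after release of (1, 0, 1) the pool is (5, 2, 2)
  blocked: foxtrot wants (5, 3, 1), pool (5, 2, 2) — not enough R3
  blocked: hotel wants (2, 3, 0), pool (5, 2, 2) — not enough R3
  blocked: golf wants (2, 0, 3), pool (5, 2, 2) — not enough R1
Processes that could never finish after the grant: foxtrot, hotel and golf.


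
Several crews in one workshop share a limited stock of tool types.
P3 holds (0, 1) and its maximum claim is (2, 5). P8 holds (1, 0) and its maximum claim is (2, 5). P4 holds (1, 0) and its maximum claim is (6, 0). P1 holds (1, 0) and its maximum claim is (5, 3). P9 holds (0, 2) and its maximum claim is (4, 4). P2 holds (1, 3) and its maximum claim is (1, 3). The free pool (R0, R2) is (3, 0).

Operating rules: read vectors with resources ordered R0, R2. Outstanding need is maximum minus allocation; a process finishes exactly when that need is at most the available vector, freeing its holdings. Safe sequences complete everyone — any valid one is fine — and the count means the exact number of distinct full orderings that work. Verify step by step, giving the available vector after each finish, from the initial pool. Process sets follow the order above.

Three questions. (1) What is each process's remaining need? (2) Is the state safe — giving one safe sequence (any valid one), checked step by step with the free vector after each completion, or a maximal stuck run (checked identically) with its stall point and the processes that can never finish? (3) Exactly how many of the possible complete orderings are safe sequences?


(1) Outstanding need per process (order R0, R2):
  P3: (2, 4)
  P8: (1, 5)
  P4: (5, 0)
  P1: (4, 3)
  P9: (4, 2)
  P2: (0, 0)
(2) The state is SAFE; one workable sequence: P2, P9, P1, P8, P3, P4.
Key observation: the first exact fit in this order is P9 — it needs (4, 2) with (4, 3) free, meeting a requested resource to the last unit.
Step-by-step check:
  pool = (3, 0)
  run P2 (needs (0, 0), free (3, 0)); after release of (1, 3) the pool is (4, 3)
  run P9 (needs (4, 2), free (4, 3)); after release of (0, 2) the pool is (4, 5)
  run P1 (needs (4, 3), free (4, 5)); after release of (1, 0) the pool is (5, 5)
  run P8 (needs (1, 5), free (5, 5)); after release of (1, 0) the pool is (6, 5)
  run P3 (needs (2, 4), free (6, 5)); after release of (0, 1) the pool is (6, 6)
  run P4 (needs (5, 0), free (6, 6)); after release of (1, 0) the pool is (7, 6)
(3) The exact count: 24 of the possible complete orderings are safe sequences.


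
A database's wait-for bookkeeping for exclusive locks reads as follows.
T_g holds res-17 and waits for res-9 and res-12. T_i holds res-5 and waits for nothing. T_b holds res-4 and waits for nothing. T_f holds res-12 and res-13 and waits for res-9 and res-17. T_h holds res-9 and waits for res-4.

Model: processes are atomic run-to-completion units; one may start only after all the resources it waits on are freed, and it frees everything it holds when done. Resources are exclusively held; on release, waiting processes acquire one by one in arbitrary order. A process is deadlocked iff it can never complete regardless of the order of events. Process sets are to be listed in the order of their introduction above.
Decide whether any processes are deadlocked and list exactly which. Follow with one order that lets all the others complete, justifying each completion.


Deadlocked: T_g and T_f.
Key observation: the cycle T_g -> T_f -> T_g can never break — each member waits on the next; no other process is dragged down with it.
The rest can finish in the order T_b, T_i, T_h.
Check, step by step:
  run T_b (it waits on nothing); releases res-4
  run T_i (it waits on nothing); releases res-5
  T_h: everything it awaited (res-4) is free; runs, freeing res-9


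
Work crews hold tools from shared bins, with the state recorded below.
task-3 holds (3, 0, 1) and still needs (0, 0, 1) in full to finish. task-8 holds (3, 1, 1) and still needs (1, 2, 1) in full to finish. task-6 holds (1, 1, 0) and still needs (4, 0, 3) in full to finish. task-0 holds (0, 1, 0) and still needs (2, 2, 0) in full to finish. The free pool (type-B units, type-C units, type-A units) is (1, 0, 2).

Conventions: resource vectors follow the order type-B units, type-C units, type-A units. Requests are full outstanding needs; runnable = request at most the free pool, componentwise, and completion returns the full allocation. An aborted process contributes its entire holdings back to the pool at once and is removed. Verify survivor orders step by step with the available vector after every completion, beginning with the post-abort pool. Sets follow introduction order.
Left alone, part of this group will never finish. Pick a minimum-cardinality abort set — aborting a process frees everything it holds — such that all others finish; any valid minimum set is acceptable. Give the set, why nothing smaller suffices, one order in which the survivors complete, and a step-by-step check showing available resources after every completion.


Abort task-0.
Key observation: the deadlocked task-8 becomes finishable only because task-0 released (0, 1, 0); it completes at step 3 below.
Minimality: the empty abort set fails — the state is deadlocked as it stands.
The survivors complete as task-3, task-6, task-8. Walking it through (starting from the post-abort pool):
  pool = (1, 1, 2)
  task-3: need (0, 0, 1) fits (1, 1, 2); releases (3, 0, 1), pool now (4, 1, 3)
  task-6: need (4, 0, 3) fits (4, 1, 3); releases (1, 1, 0), pool now (5, 2, 3)
  task-8: need (1, 2, 1) fits (5, 2, 3); releases (3, 1, 1), pool now (8, 3, 4)


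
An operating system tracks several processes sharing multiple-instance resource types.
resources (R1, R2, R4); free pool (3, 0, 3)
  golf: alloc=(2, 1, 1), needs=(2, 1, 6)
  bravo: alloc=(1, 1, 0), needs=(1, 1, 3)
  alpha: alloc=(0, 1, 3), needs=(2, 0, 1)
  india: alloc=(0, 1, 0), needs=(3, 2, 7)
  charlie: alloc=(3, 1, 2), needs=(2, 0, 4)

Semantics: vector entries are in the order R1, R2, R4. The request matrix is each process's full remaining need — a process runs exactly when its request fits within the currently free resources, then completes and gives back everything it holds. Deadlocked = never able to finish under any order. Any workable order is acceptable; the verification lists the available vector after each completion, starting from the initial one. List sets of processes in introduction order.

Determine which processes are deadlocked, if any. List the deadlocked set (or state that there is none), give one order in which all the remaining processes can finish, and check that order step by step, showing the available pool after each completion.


The deadlocked set is empty.
Key observation: alpha leads a chain of completions in which each release enables another process.
A valid finishing order for the others: alpha, bravo, charlie, india, golf. Step-by-step check:
  pool = (3, 0, 3)
  run alpha (needs (2, 0, 1), free (3, 0, 3)); after release of (0, 1, 3) the pool is (3, 1, 6)
  run bravo (needs (1, 1, 3), free (3, 1, 6)); after release of (1, 1, 0) the pool is (4, 2, 6)
  run charlie (needs (2, 0, 4), free (4, 2, 6)); after release of (3, 1, 2) the pool is (7, 3, 8)
  run india (needs (3, 2, 7), free (7, 3, 8)); after release of (0, 1, 0) the pool is (7, 4, 8)
  run golf (needs (2, 1, 6), free (7, 4, 8)); after release of (2, 1, 1) the pool is (9, 5, 9)


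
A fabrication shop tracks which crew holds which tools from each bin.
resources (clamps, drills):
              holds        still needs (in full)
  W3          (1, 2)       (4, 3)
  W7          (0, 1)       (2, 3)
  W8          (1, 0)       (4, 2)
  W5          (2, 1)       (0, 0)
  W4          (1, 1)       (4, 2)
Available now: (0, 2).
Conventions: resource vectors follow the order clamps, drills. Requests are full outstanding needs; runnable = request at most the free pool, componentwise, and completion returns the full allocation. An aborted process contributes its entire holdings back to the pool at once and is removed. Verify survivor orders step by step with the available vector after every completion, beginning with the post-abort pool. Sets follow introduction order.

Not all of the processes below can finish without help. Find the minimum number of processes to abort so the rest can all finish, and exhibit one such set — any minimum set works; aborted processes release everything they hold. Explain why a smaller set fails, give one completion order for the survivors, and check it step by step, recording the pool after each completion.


Minimum abort set: W3 and W8.
Key observation: aborting W3 and W8 returns (2, 2), and W4 — hopeless before — runs at step 3 with the returned capacity in the pool.
Why nothing smaller works — every single abort fails: W3 alone leaves W8 blocked (short on clamps); W7 alone leaves W3 blocked (short on clamps); W8 alone leaves W3 blocked (short on clamps); W5 alone leaves W3 blocked (short on clamps); W4 alone leaves W3 blocked (short on clamps).
The survivors complete as W7, W5, W4. Step-by-step check (starting from the post-abort pool):
  pool = (2, 4)
  W7 needs (2, 3) <= (2, 4) -> finishes; pool += (0, 1) = (2, 5)
  W5 needs (0, 0) <= (2, 5) -> finishes; pool += (2, 1) = (4, 6)
  W4 needs (4, 2) <= (4, 6) -> finishes; pool += (1, 1) = (5, 7)


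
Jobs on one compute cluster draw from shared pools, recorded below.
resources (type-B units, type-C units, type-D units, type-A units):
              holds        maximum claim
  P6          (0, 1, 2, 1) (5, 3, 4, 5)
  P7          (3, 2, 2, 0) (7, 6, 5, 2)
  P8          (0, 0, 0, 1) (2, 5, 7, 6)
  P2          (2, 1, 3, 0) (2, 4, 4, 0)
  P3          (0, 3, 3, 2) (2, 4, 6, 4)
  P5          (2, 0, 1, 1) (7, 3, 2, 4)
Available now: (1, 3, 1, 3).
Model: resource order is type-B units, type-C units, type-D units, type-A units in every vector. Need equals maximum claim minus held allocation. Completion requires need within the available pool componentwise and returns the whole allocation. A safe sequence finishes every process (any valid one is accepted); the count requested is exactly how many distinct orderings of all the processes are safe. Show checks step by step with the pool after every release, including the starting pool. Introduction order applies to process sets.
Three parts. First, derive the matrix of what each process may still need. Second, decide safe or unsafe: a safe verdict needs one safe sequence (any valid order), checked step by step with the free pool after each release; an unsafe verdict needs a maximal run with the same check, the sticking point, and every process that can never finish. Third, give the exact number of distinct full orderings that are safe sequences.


(1) Remaining need (order type-B units, type-C units, type-D units, type-A units):
  P6: (5, 2, 2, 4)
  P7: (4, 4, 3, 2)
  P8: (2, 5, 7, 5)
  P2: (0, 3, 1, 0)
  P3: (2, 1, 3, 2)
  P5: (5, 3, 1, 3)
(2) UNSAFE — no complete ordering exists.
Key observation: type-B units is the bottleneck — with P2, P3, P8 done the pool holds (3, 7, 7, 6), short of every remaining need.
Going as far as possible: P2, P3, P8; after that, nothing fits. Verifying each step:
  pool = (1, 3, 1, 3)
  P2: need (0, 3, 1, 0) fits (1, 3, 1, 3); releases (2, 1, 3, 0), pool now (3, 4, 4, 3)
  P3: need (2, 1, 3, 2) fits (3, 4, 4, 3); releases (0, 3, 3, 2), pool now (3, 7, 7, 5)
  P8: need (2, 5, 7, 5) fits (3, 7, 7, 5); releases (0, 0, 0, 1), pool now (3, 7, 7, 6)
  blocked: P6 wants (5, 2, 2, 4), pool (3, 7, 7, 6) — not enough type-B units
  blocked: P7 wants (4, 4, 3, 2), pool (3, 7, 7, 6) — not enough type-B units
  blocked: P5 wants (5, 3, 1, 3), pool (3, 7, 7, 6) — not enough type-B units
Permanently blocked: P6, P7 and P5.
(3) The exact count: 0 of the possible complete orderings are safe sequences.


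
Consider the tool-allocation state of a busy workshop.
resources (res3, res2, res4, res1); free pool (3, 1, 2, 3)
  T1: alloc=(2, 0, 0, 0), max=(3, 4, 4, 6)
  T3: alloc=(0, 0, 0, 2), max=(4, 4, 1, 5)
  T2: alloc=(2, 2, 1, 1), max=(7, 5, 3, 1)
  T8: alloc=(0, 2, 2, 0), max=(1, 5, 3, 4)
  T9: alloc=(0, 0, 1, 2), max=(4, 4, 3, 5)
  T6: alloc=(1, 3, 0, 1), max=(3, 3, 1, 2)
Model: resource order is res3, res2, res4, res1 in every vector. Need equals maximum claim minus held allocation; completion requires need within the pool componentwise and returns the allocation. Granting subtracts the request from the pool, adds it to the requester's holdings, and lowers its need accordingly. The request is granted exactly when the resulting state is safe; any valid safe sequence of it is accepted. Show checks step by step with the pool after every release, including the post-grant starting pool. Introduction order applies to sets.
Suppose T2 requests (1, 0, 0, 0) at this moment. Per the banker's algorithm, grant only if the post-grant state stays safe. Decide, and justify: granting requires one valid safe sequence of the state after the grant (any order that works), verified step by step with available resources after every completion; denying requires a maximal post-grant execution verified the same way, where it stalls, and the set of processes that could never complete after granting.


DENY: after the grant no complete ordering would exist.
Key observation: after T6, T8 the pool peaks at (3, 6, 4, 4), and each blocked process is short somewhere: T1 on res1; T3 on res3; T2 on res3; T9 on res3.
On the post-grant state, T6, T8 is a maximal run — nothing extends it. Check, step by step:
  pool = (2, 1, 2, 3)
  run T6 (needs (2, 0, 1, 1), free (2, 1, 2, 3)); after release of (1, 3, 0, 1) the pool is (3, 4, 2, 4)
  run T8 (needs (1, 3, 1, 4), free (3, 4, 2, 4)); after release of (0, 2, 2, 0) the pool is (3, 6, 4, 4)
  T1 cannot run: need (1, 4, 4, 6) vs free (3, 6, 4, 4) (insufficient res1)
  T3 cannot run: need (4, 4, 1, 3) vs free (3, 6, 4, 4) (insufficient res3)
  T2 cannot run: need (4, 3, 2, 0) vs free (3, 6, 4, 4) (insufficient res3)
  T9 cannot run: need (4, 4, 2, 3) vs free (3, 6, 4, 4) (insufficient res3)
Post-grant, the permanently blocked set is T1, T3, T2 and T9.


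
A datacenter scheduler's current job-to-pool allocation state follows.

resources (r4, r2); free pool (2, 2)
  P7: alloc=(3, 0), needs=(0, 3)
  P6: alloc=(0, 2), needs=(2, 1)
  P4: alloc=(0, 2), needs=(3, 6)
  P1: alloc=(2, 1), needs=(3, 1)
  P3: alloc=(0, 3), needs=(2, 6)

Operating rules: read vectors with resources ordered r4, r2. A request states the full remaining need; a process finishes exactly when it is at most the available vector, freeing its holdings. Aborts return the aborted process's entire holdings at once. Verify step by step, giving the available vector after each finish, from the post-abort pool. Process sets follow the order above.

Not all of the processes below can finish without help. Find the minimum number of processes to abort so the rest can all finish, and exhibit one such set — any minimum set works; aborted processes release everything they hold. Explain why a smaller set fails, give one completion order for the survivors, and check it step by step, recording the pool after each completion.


Abort P3.
Key observation: P4 was stuck for good until P3 gave back (0, 3); in the order shown it finishes at step 3.
Minimality: the empty abort set fails — the state is deadlocked as it stands.
One survivor order: P7, P1, P4, P6. Check, step by step (post-abort pool first):
  pool = (2, 5)
  P7: need (0, 3) fits (2, 5); releases (3, 0), pool now (5, 5)
  P1: need (3, 1) fits (5, 5); releases (2, 1), pool now (7, 6)
  P4: need (3, 6) fits (7, 6); releases (0, 2), pool now (7, 8)
  P6: need (2, 1) fits (7, 8); releases (0, 2), pool now (7, 10)


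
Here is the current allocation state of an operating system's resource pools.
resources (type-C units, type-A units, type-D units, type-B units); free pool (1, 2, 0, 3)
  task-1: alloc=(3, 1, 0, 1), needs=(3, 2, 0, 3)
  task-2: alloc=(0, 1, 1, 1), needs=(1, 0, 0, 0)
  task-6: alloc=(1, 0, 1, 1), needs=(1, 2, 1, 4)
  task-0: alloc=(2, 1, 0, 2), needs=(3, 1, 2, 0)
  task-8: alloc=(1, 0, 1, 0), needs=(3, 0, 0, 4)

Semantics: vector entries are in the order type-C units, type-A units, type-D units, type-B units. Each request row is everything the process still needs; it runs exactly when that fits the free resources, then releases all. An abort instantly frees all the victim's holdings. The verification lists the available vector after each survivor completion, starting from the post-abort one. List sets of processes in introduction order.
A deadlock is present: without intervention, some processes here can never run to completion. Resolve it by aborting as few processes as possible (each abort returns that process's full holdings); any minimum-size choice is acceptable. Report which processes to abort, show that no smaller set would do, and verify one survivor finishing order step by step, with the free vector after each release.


The answer: abort task-8.
Key observation: before aborting task-8, task-0 was permanently blocked — no order could ever run it; afterwards it completes at step 3.
No smaller set exists: with zero aborts the deadlock remains.
The survivors complete as task-2, task-6, task-0, task-1. Walking it through (starting from the post-abort pool):
  pool = (2, 2, 1, 3)
  run task-2 (needs (1, 0, 0, 0), free (2, 2, 1, 3)); after release of (0, 1, 1, 1) the pool is (2, 3, 2, 4)
  run task-6 (needs (1, 2, 1, 4), free (2, 3, 2, 4)); after release of (1, 0, 1, 1) the pool is (3, 3, 3, 5)
  run task-0 (needs (3, 1, 2, 0), free (3, 3, 3, 5)); after release of (2, 1, 0, 2) the pool is (5, 4, 3, 7)
  run task-1 (needs (3, 2, 0, 3), free (5, 4, 3, 7)); after release of (3, 1, 0, 1) the pool is (8, 5, 3, 8)


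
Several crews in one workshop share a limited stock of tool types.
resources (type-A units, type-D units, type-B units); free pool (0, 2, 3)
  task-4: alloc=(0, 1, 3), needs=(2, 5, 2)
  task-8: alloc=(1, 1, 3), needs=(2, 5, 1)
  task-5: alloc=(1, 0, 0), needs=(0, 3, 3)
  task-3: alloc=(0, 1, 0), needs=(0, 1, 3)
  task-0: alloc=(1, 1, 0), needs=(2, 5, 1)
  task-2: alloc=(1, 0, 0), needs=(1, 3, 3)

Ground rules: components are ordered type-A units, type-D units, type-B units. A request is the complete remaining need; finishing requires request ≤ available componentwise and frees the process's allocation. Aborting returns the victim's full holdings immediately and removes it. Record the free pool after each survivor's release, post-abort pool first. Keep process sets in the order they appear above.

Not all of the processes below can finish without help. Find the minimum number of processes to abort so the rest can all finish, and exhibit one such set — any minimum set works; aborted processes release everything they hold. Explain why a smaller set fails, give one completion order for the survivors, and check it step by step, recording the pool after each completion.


Minimum abort set: task-4 and task-0.
Key observation: task-8 had no path to completion before; after the abort of task-4 and task-0 ((1, 2, 3) returned), step 4 is where it fits.
Minimality, checking each single-abort alternative: task-4 alone leaves task-8 blocked (short on type-D units); task-8 alone leaves task-4 blocked (short on type-D units); task-5 alone leaves task-4 blocked (short on type-D units); task-3 alone leaves task-4 blocked (short on type-D units); task-0 alone leaves task-4 blocked (short on type-D units); task-2 alone leaves task-4 blocked (short on type-D units).
Survivors finish in the order: task-3, task-5, task-2, task-8. Walking it through (pool after the aborts first):
  pool = (1, 4, 6)
  run task-3 (needs (0, 1, 3), free (1, 4, 6)); after release of (0, 1, 0) the pool is (1, 5, 6)
  run task-5 (needs (0, 3, 3), free (1, 5, 6)); after release of (1, 0, 0) the pool is (2, 5, 6)
  run task-2 (needs (1, 3, 3), free (2, 5, 6)); after release of (1, 0, 0) the pool is (3, 5, 6)
  run task-8 (needs (2, 5, 1), free (3, 5, 6)); after release of (1, 1, 3) the pool is (4, 6, 9)
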